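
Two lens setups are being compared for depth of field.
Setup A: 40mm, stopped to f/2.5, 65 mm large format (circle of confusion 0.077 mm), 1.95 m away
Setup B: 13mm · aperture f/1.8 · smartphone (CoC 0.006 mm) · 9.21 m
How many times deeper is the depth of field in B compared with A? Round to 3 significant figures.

17.5

Setup A: H = 40²/(2.5×0.077) + 40 ≈ 8351.7 mm; DoF = Df − Dn = 2531.80 − 1585.63 ≈ 946.17 mm.
Setup B: H = 13²/(1.8×0.006) + 13 ≈ 15661.1 mm; DoF = Df − Dn = 22340 − 5801 ≈ 16539 mm.
Ratio = 16539 / 946.17 ≈ 17.5.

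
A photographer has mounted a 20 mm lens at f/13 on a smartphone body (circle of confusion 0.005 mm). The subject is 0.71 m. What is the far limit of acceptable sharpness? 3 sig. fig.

Hyperfocal distance H = f²/(N·c) + f = 20²/(13 × 0.005) + 20 = 400/0.065 + 20 ≈ 6173.8 mm ≈ 6.174 m.
Far limit Df = s·(H − f)/(H − s) = 710 × (6173.8 − 20) / (6173.8 − 710) = 710 × 6153.8 / 5463.8 ≈ 799.66 mm ≈ 0.800 m.

0.800 m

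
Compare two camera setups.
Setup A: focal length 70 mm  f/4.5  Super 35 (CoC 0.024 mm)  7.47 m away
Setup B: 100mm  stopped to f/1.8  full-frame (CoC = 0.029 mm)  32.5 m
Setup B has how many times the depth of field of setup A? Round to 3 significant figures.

Setup A: H = 70²/(4.5×0.024) + 70 ≈ 45440.4 mm; DoF = Df − Dn = 8925.8 − 6422.5 ≈ 2503.3 mm.
Setup B: H = 100²/(1.8×0.029) + 100 ≈ 191670.9 mm; DoF = Df − Dn = 39116 − 27798 ≈ 11318 mm.
Ratio = 11318 / 2503.3 ≈ 4.52.

4.52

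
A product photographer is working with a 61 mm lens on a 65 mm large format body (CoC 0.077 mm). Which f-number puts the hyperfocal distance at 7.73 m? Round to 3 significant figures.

f/6.30

Rearrange H = f²/(N·c) + f for N: N = f² / ((H − f)·c).
N = 61² / ((7730 − 61) × 0.077) = 3721 / 590.5 ≈ 6.30.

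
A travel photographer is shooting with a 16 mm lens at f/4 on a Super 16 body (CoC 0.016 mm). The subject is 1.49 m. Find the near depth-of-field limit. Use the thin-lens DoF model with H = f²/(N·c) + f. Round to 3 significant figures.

1.09 m

Hyperfocal distance H = f²/(N·c) + f = 16²/(4 × 0.016) + 16 = 256/0.064 + 16 ≈ 4016.0 mm ≈ 4.016 m.
Near limit Dn = s·(H − f)/(H + s − 2f) = 1490 × (4016.0 − 16) / (4016.0 + 1490 − 2 × 16) = 1490 × 4000.0 / 5474.0 ≈ 1088.8 mm ≈ 1.09 m.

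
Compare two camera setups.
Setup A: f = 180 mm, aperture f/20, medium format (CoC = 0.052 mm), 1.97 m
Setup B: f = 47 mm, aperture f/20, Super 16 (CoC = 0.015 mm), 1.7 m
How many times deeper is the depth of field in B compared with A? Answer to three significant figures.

3.54

Setup A: H = 180²/(20×0.052) + 180 ≈ 31333.8 mm; DoF = Df − Dn = 2090.09 − 1862.96 ≈ 227.13 mm.
Setup B: H = 47²/(20×0.015) + 47 ≈ 7410.3 mm; DoF = Df − Dn = 2192.11 − 1388.33 ≈ 803.78 mm.
Ratio = 803.78 / 227.13 ≈ 3.54.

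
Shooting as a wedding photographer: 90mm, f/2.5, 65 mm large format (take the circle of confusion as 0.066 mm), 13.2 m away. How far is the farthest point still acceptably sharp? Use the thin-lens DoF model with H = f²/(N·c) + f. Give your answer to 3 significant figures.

18.0 m

Hyperfocal distance H = f²/(N·c) + f = 90²/(2.5 × 0.066) + 90 = 8100/0.165 + 90 ≈ 49180.9 mm ≈ 49.18 m.
Far limit Df = s·(H − f)/(H − s) = 13200 × (49180.9 − 90) / (49180.9 − 13200) = 13200 × 49090.9 / 35980.9 ≈ 18010 mm ≈ 18.0 m.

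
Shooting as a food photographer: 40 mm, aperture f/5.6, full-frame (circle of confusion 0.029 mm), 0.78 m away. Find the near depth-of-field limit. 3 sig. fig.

Hyperfocal distance H = f²/(N·c) + f = 40²/(5.6 × 0.029) + 40 = 1600/0.1624 + 40 ≈ 9892.2 mm ≈ 9.892 m.
Near limit Dn = s·(H − f)/(H + s − 2f) = 780 × (9892.2 − 40) / (9892.2 + 780 − 2 × 40) = 780 × 9852.2 / 10592.2 ≈ 725.51 mm ≈ 0.726 m.

0.726 m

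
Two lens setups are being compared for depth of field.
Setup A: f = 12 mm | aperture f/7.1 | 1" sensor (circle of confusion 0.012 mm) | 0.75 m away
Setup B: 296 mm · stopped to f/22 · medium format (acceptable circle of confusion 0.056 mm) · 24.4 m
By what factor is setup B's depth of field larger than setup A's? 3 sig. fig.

23.1

Setup A: H = 12²/(7.1×0.012) + 12 ≈ 1702.1 mm; DoF = Df − Dn = 1331.32 − 522.05 ≈ 809.27 mm.
Setup B: H = 296²/(22×0.056) + 296 ≈ 71412.9 mm; DoF = Df − Dn = 36910 − 18223 ≈ 18687 mm.
Ratio = 18687 / 809.27 ≈ 23.1.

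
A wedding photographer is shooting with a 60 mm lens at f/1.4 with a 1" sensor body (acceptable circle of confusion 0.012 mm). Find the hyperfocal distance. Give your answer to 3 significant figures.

214 m

Hyperfocal distance H = f²/(N·c) + f = 60²/(1.4 × 0.012) + 60 = 3600/0.0168 + 60 ≈ 214345.7 mm ≈ 214 m.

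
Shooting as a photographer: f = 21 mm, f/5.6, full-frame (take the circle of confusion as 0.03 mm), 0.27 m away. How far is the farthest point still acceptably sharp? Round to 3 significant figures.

Hyperfocal distance H = f²/(N·c) + f = 21²/(5.6 × 0.03) + 21 = 441/0.168 + 21 ≈ 2646.0 mm ≈ 2.646 m.
Far limit Df = s·(H − f)/(H − s) = 270 × (2646.0 − 21) / (2646.0 − 270) = 270 × 2625.0 / 2376.0 ≈ 298.30 mm.

298 mm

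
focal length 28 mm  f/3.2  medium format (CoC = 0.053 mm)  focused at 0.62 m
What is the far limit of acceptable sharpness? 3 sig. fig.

0.711 m

Hyperfocal distance H = f²/(N·c) + f = 28²/(3.2 × 0.053) + 28 = 784/0.1696 + 28 ≈ 4650.6 mm ≈ 4.651 m.
Far limit Df = s·(H − f)/(H − s) = 620 × (4650.6 − 28) / (4650.6 − 620) = 620 × 4622.6 / 4030.6 ≈ 711.06 mm ≈ 0.711 m.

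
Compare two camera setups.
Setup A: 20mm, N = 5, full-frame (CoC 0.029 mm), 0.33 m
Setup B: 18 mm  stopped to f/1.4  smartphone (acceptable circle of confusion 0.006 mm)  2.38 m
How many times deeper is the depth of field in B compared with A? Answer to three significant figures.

Setup A: H = 20²/(5×0.029) + 20 ≈ 2778.6 mm; DoF = Df − Dn = 371.779 − 296.663 ≈ 75.116 mm.
Setup B: H = 18²/(1.4×0.006) + 18 ≈ 38589.4 mm; DoF = Df − Dn = 2535.25 − 2242.67 ≈ 292.58 mm.
Ratio = 292.58 / 75.116 ≈ 3.90.

3.90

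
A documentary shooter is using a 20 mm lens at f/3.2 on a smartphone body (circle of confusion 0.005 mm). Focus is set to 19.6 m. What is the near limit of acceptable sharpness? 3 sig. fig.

11.0 m

Hyperfocal distance H = f²/(N·c) + f = 20²/(3.2 × 0.005) + 20 = 400/0.016 + 20 ≈ 25020.0 mm ≈ 25.02 m.
Near limit Dn = s·(H − f)/(H + s − 2f) = 19600 × (25020.0 − 20) / (25020.0 + 19600 − 2 × 20) = 19600 × 25000.0 / 44580.0 ≈ 10991 mm ≈ 11.0 m.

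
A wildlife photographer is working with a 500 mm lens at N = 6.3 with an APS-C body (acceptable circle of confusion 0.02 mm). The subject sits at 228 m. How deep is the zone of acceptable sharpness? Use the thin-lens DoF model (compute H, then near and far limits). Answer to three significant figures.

53.0 m

Hyperfocal distance H = f²/(N·c) + f = 500²/(6.3 × 0.02) + 500 = 250000/0.126 + 500 ≈ 1984627.0 mm ≈ 1985 m.
Near limit Dn = s·(H − f)/(H + s − 2f) = 228000 × (1984627.0 − 500) / (1984627.0 + 228000 − 2 × 500) = 228000 × 1984127.0 / 2211627.0 ≈ 204547 mm.
Far limit Df = s·(H − f)/(H − s) = 228000 × (1984627.0 − 500) / (1984627.0 − 228000) = 228000 × 1984127.0 / 1756627.0 ≈ 257528 mm.
Depth of field = Df − Dn = 257528 − 204547 ≈ 52981 mm ≈ 53.0 m.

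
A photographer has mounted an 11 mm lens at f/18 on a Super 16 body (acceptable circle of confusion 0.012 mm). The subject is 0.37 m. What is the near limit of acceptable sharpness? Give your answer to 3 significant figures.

225 mm

Hyperfocal distance H = f²/(N·c) + f = 11²/(18 × 0.012) + 11 = 121/0.216 + 11 ≈ 571.2 mm ≈ 0.571 m.
Near limit Dn = s·(H − f)/(H + s − 2f) = 370 × (571.2 − 11) / (571.2 + 370 − 2 × 11) = 370 × 560.2 / 919.2 ≈ 225.49 mm.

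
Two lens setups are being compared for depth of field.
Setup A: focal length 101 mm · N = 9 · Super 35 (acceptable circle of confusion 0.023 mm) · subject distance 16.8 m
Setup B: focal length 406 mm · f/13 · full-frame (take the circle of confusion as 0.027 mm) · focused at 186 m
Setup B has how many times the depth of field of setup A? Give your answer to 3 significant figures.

Setup A: H = 101²/(9×0.023) + 101 ≈ 49381.2 mm; DoF = Df − Dn = 25411 − 12548 ≈ 12863 mm.
Setup B: H = 406²/(13×0.027) + 406 ≈ 470024.2 mm; DoF = Df − Dn = 307541 − 133314 ≈ 174227 mm.
Ratio = 174227 / 12863 ≈ 13.5.

13.5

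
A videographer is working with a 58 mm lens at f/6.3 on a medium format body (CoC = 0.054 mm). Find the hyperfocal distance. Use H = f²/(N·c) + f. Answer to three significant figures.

9.95 m

Hyperfocal distance H = f²/(N·c) + f = 58²/(6.3 × 0.054) + 58 = 3364/0.3402 + 58 ≈ 9946.3 mm ≈ 9.95 m.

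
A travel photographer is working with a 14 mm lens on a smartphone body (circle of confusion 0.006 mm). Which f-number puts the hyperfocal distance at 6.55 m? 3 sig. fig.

Rearrange H = f²/(N·c) + f for N: N = f² / ((H − f)·c).
N = 14² / ((6550 − 14) × 0.006) = 196 / 39.22 ≈ 5.

f/5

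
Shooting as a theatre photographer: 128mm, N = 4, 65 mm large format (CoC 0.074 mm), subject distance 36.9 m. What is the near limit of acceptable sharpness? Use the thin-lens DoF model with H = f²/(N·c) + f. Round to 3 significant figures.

Hyperfocal distance H = f²/(N·c) + f = 128²/(4 × 0.074) + 128 = 16384/0.296 + 128 ≈ 55479.4 mm ≈ 55.48 m.
Near limit Dn = s·(H − f)/(H + s − 2f) = 36900 × (55479.4 − 128) / (55479.4 + 36900 − 2 × 128) = 36900 × 55351.4 / 92123.4 ≈ 22171 mm ≈ 22.2 m.

22.2 m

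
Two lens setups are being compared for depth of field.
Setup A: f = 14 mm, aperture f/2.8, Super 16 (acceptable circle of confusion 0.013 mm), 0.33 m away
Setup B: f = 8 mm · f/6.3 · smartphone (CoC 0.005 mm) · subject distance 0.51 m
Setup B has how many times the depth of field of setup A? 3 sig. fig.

Setup A: H = 14²/(2.8×0.013) + 14 ≈ 5398.6 mm; DoF = Df − Dn = 350.574 − 311.707 ≈ 38.867 mm.
Setup B: H = 8²/(6.3×0.005) + 8 ≈ 2039.7 mm; DoF = Df − Dn = 677.36 − 408.96 ≈ 268.40 mm.
Ratio = 268.40 / 38.867 ≈ 6.91.

6.91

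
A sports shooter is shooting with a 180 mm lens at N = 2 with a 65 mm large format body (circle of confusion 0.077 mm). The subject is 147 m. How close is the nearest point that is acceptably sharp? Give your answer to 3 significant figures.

86.6 m

Hyperfocal distance H = f²/(N·c) + f = 180²/(2 × 0.077) + 180 = 32400/0.154 + 180 ≈ 210569.6 mm ≈ 210.6 m.
Near limit Dn = s·(H − f)/(H + s − 2f) = 147000 × (210569.6 − 180) / (210569.6 + 147000 − 2 × 180) = 147000 × 210389.6 / 357209.6 ≈ 86580 mm ≈ 86.6 m.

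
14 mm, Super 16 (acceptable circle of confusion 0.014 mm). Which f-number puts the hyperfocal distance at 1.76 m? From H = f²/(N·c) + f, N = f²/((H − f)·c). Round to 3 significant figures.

Rearrange H = f²/(N·c) + f for N: N = f² / ((H − f)·c).
N = 14² / ((1760 − 14) × 0.014) = 196 / 24.44 ≈ 8.02.

f/8.02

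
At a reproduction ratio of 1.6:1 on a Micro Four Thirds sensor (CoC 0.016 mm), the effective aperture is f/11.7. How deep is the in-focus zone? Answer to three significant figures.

At magnification m, DoF ≈ 2·N_eff·c/m² = 2 × 11.7 × 0.016 / 1.6² = 0.3744 / 2.56 ≈ 0.146 mm.

0.146 mm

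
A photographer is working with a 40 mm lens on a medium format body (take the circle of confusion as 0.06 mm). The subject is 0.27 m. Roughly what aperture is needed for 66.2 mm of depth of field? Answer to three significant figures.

Write h = H − f = f²/(N·c). The thin-lens limits are Dn = s·h/(h + (s−f)) and Df = s·h/(h − (s−f)), so DoF = Df − Dn = 2·s·(s−f)·h / (h² − (s−f)²).
That is a quadratic in h: DoF·h² − 2·s·(s−f)·h − DoF·(s−f)² = 0 ⇒ h = (s−f)·(s + √(s² + DoF²)) / DoF = 230 × (270 + √(270² + 66.2²)) / 66.2 = 230 × (270 + 277.997) / 66.2 ≈ 1903.9 mm.
Then N = f²/(c·h) = 40² / (0.06 × 1903.9) = 1600 / 114.24 ≈ 14.

f/14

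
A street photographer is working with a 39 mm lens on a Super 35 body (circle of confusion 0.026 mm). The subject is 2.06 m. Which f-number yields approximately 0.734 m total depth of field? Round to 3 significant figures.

f/5

Write h = H − f = f²/(N·c). The thin-lens limits are Dn = s·h/(h + (s−f)) and Df = s·h/(h − (s−f)), so DoF = Df − Dn = 2·s·(s−f)·h / (h² − (s−f)²).
That is a quadratic in h: DoF·h² − 2·s·(s−f)·h − DoF·(s−f)² = 0 ⇒ h = (s−f)·(s + √(s² + DoF²)) / DoF = 2021 × (2060 + √(2060² + 734²)) / 734 = 2021 × (2060 + 2186.86) / 734 ≈ 11693 mm.
Then N = f²/(c·h) = 39² / (0.026 × 11693) = 1521 / 304.03 ≈ 5.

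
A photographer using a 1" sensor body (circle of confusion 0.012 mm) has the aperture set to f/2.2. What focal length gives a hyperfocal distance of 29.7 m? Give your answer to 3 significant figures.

28.0 mm

From H = f²/(N·c) + f, with f ≪ H: f ≈ √(H·N·c) = √(29700 × 2.2 × 0.012) = √784.08 ≈ 28.00 mm.
The +f correction barely moves this — solving exactly, f² + N·c·f − N·c·H = 0 ⇒ f = (−N·c + √((N·c)² + 4·N·c·H))/2 = (−0.0264 + √3136.3)/2 ≈ 27.988 mm, so f ≈ 28.0 mm.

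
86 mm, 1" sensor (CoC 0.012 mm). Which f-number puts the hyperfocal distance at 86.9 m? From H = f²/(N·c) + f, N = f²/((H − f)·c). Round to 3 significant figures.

Rearrange H = f²/(N·c) + f for N: N = f² / ((H − f)·c).
N = 86² / ((86900 − 86) × 0.012) = 7396 / 1042 ≈ 7.10.

f/7.10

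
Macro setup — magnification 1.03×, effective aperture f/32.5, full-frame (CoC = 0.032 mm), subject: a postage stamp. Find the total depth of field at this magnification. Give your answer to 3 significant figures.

1.96 mm

At magnification m, DoF ≈ 2·N_eff·c/m² = 2 × 32.5 × 0.032 / 1.03² = 2.08 / 1.061 ≈ 1.96 mm.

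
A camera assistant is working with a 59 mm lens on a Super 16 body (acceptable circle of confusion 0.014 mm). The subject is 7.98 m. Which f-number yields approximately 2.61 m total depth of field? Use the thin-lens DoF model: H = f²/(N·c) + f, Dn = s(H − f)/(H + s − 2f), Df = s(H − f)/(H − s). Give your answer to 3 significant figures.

Write h = H − f = f²/(N·c). The thin-lens limits are Dn = s·h/(h + (s−f)) and Df = s·h/(h − (s−f)), so DoF = Df − Dn = 2·s·(s−f)·h / (h² − (s−f)²).
That is a quadratic in h: DoF·h² − 2·s·(s−f)·h − DoF·(s−f)² = 0 ⇒ h = (s−f)·(s + √(s² + DoF²)) / DoF = 7921 × (7980 + √(7980² + 2610²)) / 2610 = 7921 × (7980 + 8395.98) / 2610 ≈ 49699 mm.
Then N = f²/(c·h) = 59² / (0.014 × 49699) = 3481 / 695.78 ≈ 5.

f/5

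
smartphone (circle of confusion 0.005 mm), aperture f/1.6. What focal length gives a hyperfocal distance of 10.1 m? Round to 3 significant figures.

From H = f²/(N·c) + f, with f ≪ H: f ≈ √(H·N·c) = √(10100 × 1.6 × 0.005) = √80.800 ≈ 8.989 mm.
Exact: f² + N·c·f − N·c·H = 0 ⇒ f = (−N·c + √((N·c)² + 4·N·c·H))/2 = (−0.008 + √323.20)/2 ≈ 8.9849 mm ≈ 8.98 mm.

8.98 mm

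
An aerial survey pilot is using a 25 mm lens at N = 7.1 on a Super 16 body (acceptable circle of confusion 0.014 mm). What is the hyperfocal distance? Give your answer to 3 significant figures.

Hyperfocal distance H = f²/(N·c) + f = 25²/(7.1 × 0.014) + 25 = 625/0.0994 + 25 ≈ 6312.7 mm ≈ 6.31 m.

6.31 m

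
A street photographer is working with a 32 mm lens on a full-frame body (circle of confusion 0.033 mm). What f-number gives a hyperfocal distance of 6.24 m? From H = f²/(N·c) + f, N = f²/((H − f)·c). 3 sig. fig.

f/5

Rearrange H = f²/(N·c) + f for N: N = f² / ((H − f)·c).
N = 32² / ((6240 − 32) × 0.033) = 1024 / 204.9 ≈ 5.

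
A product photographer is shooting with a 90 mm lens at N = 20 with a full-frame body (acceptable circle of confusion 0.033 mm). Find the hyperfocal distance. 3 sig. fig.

Hyperfocal distance H = f²/(N·c) + f = 90²/(20 × 0.033) + 90 = 8100/0.66 + 90 ≈ 12362.7 mm ≈ 12.4 m.

12.4 m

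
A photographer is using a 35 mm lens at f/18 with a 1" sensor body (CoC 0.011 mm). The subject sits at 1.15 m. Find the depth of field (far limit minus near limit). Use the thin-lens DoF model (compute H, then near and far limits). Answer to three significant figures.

Hyperfocal distance H = f²/(N·c) + f = 35²/(18 × 0.011) + 35 = 1225/0.198 + 35 ≈ 6221.9 mm ≈ 6.222 m.
Near limit Dn = s·(H − f)/(H + s − 2f) = 1150 × (6221.9 − 35) / (6221.9 + 1150 − 2 × 35) = 1150 × 6186.9 / 7301.9 ≈ 974.39 mm.
Far limit Df = s·(H − f)/(H − s) = 1150 × (6221.9 − 35) / (6221.9 − 1150) = 1150 × 6186.9 / 5071.9 ≈ 1402.82 mm.
Depth of field = Df − Dn = 1402.82 − 974.39 ≈ 428.43 mm.

428 mm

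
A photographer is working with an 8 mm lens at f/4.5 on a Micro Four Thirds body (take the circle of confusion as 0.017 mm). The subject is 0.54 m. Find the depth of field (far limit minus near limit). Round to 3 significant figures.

1.15 m

Hyperfocal distance H = f²/(N·c) + f = 8²/(4.5 × 0.017) + 8 = 64/0.0765 + 8 ≈ 844.6 mm ≈ 0.845 m.
Near limit Dn = s·(H − f)/(H + s − 2f) = 540 × (844.6 − 8) / (844.6 + 540 − 2 × 8) = 540 × 836.6 / 1368.6 ≈ 330.1 mm.
Far limit Df = s·(H − f)/(H − s) = 540 × (844.6 − 8) / (844.6 − 540) = 540 × 836.6 / 304.6 ≈ 1483.1 mm.
Depth of field = Df − Dn = 1483.1 − 330.1 ≈ 1153.0 mm ≈ 1.15 m.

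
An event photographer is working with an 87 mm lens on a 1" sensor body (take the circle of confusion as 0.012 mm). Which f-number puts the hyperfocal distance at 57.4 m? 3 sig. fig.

f/11

Rearrange H = f²/(N·c) + f for N: N = f² / ((H − f)·c).
N = 87² / ((57400 − 87) × 0.012) = 7569 / 687.8 ≈ 11.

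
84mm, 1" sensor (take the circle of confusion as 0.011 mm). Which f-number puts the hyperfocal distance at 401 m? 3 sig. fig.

f/1.60

Rearrange H = f²/(N·c) + f for N: N = f² / ((H − f)·c).
N = 84² / ((401000 − 84) × 0.011) = 7056 / 4410 ≈ 1.60.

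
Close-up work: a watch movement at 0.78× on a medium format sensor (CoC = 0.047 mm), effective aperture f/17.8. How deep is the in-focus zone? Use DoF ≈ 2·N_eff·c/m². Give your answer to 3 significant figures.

2.75 mm

At magnification m, DoF ≈ 2·N_eff·c/m² = 2 × 17.8 × 0.047 / 0.78² = 1.673 / 0.6084 ≈ 2.75 mm.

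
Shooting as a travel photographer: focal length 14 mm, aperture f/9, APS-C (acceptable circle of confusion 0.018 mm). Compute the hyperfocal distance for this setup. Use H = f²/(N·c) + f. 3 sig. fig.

1.22 m

Hyperfocal distance H = f²/(N·c) + f = 14²/(9 × 0.018) + 14 = 196/0.162 + 14 ≈ 1223.9 mm ≈ 1.22 m.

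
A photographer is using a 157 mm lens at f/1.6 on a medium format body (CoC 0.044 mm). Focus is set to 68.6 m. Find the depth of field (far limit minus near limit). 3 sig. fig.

27.9 m

Hyperfocal distance H = f²/(N·c) + f = 157²/(1.6 × 0.044) + 157 = 24649/0.0704 + 157 ≈ 350284.8 mm ≈ 350.3 m.
Near limit Dn = s·(H − f)/(H + s − 2f) = 68600 × (350284.8 − 157) / (350284.8 + 68600 − 2 × 157) = 68600 × 350127.8 / 418570.8 ≈ 57383 mm.
Far limit Df = s·(H − f)/(H − s) = 68600 × (350284.8 − 157) / (350284.8 − 68600) = 68600 × 350127.8 / 281684.8 ≈ 85268 mm.
Depth of field = Df − Dn = 85268 − 57383 ≈ 27885 mm ≈ 27.9 m.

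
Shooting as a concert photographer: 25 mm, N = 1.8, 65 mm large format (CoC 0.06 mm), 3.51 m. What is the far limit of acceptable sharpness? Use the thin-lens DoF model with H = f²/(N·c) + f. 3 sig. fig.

Hyperfocal distance H = f²/(N·c) + f = 25²/(1.8 × 0.06) + 25 = 625/0.108 + 25 ≈ 5812.0 mm ≈ 5.812 m.
Far limit Df = s·(H − f)/(H − s) = 3510 × (5812.0 − 25) / (5812.0 − 3510) = 3510 × 5787.0 / 2302.0 ≈ 8823.7 mm ≈ 8.82 m.

8.82 m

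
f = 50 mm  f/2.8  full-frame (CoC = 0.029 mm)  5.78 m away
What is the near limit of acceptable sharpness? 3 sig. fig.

Hyperfocal distance H = f²/(N·c) + f = 50²/(2.8 × 0.029) + 50 = 2500/0.0812 + 50 ≈ 30838.2 mm ≈ 30.84 m.
Near limit Dn = s·(H − f)/(H + s − 2f) = 5780 × (30838.2 − 50) / (30838.2 + 5780 − 2 × 50) = 5780 × 30788.2 / 36518.2 ≈ 4873.1 mm ≈ 4.87 m.

4.87 m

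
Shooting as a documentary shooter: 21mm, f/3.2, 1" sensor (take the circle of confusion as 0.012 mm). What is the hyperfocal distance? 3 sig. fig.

11.5 m

Hyperfocal distance H = f²/(N·c) + f = 21²/(3.2 × 0.012) + 21 = 441/0.0384 + 21 ≈ 11505.4 mm ≈ 11.5 m.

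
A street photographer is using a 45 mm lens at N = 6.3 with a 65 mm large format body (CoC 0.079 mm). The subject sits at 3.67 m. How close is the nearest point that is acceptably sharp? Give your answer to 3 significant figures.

Hyperfocal distance H = f²/(N·c) + f = 45²/(6.3 × 0.079) + 45 = 2025/0.4977 + 45 ≈ 4113.7 mm ≈ 4.114 m.
Near limit Dn = s·(H − f)/(H + s − 2f) = 3670 × (4113.7 − 45) / (4113.7 + 3670 − 2 × 45) = 3670 × 4068.7 / 7693.7 ≈ 1940.8 mm ≈ 1.94 m.

1.94 m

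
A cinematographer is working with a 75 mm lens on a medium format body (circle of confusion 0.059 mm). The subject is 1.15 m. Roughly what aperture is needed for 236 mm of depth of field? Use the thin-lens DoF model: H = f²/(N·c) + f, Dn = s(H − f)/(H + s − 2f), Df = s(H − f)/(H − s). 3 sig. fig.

f/9.01

Write h = H − f = f²/(N·c). The thin-lens limits are Dn = s·h/(h + (s−f)) and Df = s·h/(h − (s−f)), so DoF = Df − Dn = 2·s·(s−f)·h / (h² − (s−f)²).
That is a quadratic in h: DoF·h² − 2·s·(s−f)·h − DoF·(s−f)² = 0 ⇒ h = (s−f)·(s + √(s² + DoF²)) / DoF = 1075 × (1150 + √(1150² + 236²)) / 236 = 1075 × (1150 + 1173.97) / 236 ≈ 10586 mm.
Then N = f²/(c·h) = 75² / (0.059 × 10586) = 5625 / 624.57 ≈ 9.01.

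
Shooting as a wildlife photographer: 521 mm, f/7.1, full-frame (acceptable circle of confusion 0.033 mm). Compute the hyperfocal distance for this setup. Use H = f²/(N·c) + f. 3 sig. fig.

Hyperfocal distance H = f²/(N·c) + f = 521²/(7.1 × 0.033) + 521 = 271441/0.2343 + 521 ≈ 1159040.0 mm ≈ 1160 m.

1160 m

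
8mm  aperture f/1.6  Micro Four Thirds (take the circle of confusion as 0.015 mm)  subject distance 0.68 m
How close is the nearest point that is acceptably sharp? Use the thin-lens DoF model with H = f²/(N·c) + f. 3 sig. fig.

Hyperfocal distance H = f²/(N·c) + f = 8²/(1.6 × 0.015) + 8 = 64/0.024 + 8 ≈ 2674.7 mm ≈ 2.675 m.
Near limit Dn = s·(H − f)/(H + s − 2f) = 680 × (2674.7 − 8) / (2674.7 + 680 − 2 × 8) = 680 × 2666.7 / 3338.7 ≈ 543.13 mm ≈ 0.543 m.

0.543 m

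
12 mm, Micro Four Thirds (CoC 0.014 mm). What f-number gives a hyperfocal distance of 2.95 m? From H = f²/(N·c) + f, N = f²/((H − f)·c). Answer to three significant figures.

Rearrange H = f²/(N·c) + f for N: N = f² / ((H − f)·c).
N = 12² / ((2950 − 12) × 0.014) = 144 / 41.13 ≈ 3.50.

f/3.50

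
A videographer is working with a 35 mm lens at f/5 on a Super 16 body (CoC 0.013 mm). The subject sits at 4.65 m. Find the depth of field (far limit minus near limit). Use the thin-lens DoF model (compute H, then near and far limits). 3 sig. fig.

Hyperfocal distance H = f²/(N·c) + f = 35²/(5 × 0.013) + 35 = 1225/0.065 + 35 ≈ 18881.2 mm ≈ 18.88 m.
Near limit Dn = s·(H − f)/(H + s − 2f) = 4650 × (18881.2 − 35) / (18881.2 + 4650 − 2 × 35) = 4650 × 18846.2 / 23461.2 ≈ 3735.3 mm.
Far limit Df = s·(H − f)/(H − s) = 4650 × (18881.2 − 35) / (18881.2 − 4650) = 4650 × 18846.2 / 14231.2 ≈ 6157.9 mm.
Depth of field = Df − Dn = 6157.9 − 3735.3 ≈ 2422.6 mm ≈ 2.42 m.

2.42 m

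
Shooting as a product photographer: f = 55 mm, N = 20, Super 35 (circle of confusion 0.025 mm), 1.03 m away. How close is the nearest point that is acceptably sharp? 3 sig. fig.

Hyperfocal distance H = f²/(N·c) + f = 55²/(20 × 0.025) + 55 = 3025/0.5 + 55 ≈ 6105.0 mm ≈ 6.105 m.
Near limit Dn = s·(H − f)/(H + s − 2f) = 1030 × (6105.0 − 55) / (6105.0 + 1030 − 2 × 55) = 1030 × 6050.0 / 7025.0 ≈ 887.05 mm ≈ 0.887 m.

0.887 m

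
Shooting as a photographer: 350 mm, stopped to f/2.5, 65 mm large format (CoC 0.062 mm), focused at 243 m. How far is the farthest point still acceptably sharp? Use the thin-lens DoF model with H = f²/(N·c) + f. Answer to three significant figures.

Hyperfocal distance H = f²/(N·c) + f = 350²/(2.5 × 0.062) + 350 = 122500/0.155 + 350 ≈ 790672.6 mm ≈ 790.7 m.
Far limit Df = s·(H − f)/(H − s) = 243000 × (790672.6 − 350) / (790672.6 − 243000) = 243000 × 790322.6 / 547672.6 ≈ 350663 mm ≈ 351 m.

351 m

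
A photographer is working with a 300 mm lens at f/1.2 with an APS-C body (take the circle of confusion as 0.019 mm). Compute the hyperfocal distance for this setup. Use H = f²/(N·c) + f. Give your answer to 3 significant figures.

Hyperfocal distance H = f²/(N·c) + f = 300²/(1.2 × 0.019) + 300 = 90000/0.0228 + 300 ≈ 3947668.4 mm ≈ 3950 m.

3950 m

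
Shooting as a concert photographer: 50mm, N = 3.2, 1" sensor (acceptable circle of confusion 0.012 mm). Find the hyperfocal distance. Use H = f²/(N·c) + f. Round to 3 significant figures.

65.2 m

Hyperfocal distance H = f²/(N·c) + f = 50²/(3.2 × 0.012) + 50 = 2500/0.0384 + 50 ≈ 65154.2 mm ≈ 65.2 m.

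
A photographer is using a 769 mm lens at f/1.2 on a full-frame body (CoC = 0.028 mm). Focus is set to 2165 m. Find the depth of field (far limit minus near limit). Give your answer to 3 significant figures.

541 m

Hyperfocal distance H = f²/(N·c) + f = 769²/(1.2 × 0.028) + 769 = 591361/0.0336 + 769 ≈ 17600798.8 mm ≈ 17601 m.
Near limit Dn = s·(H − f)/(H + s − 2f) = 2165000 × (17600798.8 − 769) / (17600798.8 + 2165000 − 2 × 769) = 2165000 × 17600029.8 / 19764260.8 ≈ 1927928 mm.
Far limit Df = s·(H − f)/(H − s) = 2165000 × (17600798.8 − 769) / (17600798.8 − 2165000) = 2165000 × 17600029.8 / 15435798.8 ≈ 2468552 mm.
Depth of field = Df − Dn = 2468552 − 1927928 ≈ 540624 mm ≈ 541 m.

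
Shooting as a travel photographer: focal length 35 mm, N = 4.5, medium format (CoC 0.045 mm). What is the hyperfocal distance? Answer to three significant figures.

Hyperfocal distance H = f²/(N·c) + f = 35²/(4.5 × 0.045) + 35 = 1225/0.2025 + 35 ≈ 6084.4 mm ≈ 6.08 m.

6.08 m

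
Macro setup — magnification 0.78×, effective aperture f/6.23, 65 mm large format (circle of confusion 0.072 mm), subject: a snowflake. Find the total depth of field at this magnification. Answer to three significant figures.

At magnification m, DoF ≈ 2·N_eff·c/m² = 2 × 6.23 × 0.072 / 0.78² = 0.8971 / 0.6084 ≈ 1.47 mm.

1.47 mm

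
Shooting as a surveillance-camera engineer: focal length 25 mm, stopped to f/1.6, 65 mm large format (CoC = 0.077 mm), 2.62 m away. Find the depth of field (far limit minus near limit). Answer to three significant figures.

Hyperfocal distance H = f²/(N·c) + f = 25²/(1.6 × 0.077) + 25 = 625/0.1232 + 25 ≈ 5098.1 mm ≈ 5.098 m.
Near limit Dn = s·(H − f)/(H + s − 2f) = 2620 × (5098.1 − 25) / (5098.1 + 2620 − 2 × 25) = 2620 × 5073.1 / 7668.1 ≈ 1733.3 mm.
Far limit Df = s·(H − f)/(H − s) = 2620 × (5098.1 − 25) / (5098.1 − 2620) = 2620 × 5073.1 / 2478.1 ≈ 5363.6 mm.
Depth of field = Df − Dn = 5363.6 − 1733.3 ≈ 3630.3 mm ≈ 3.63 m.

3.63 m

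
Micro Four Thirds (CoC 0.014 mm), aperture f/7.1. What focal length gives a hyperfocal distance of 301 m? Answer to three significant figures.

173 mm

From H = f²/(N·c) + f, with f ≪ H: f ≈ √(H·N·c) = √(301000 × 7.1 × 0.014) = √29919 ≈ 173.0 mm.
The +f correction barely moves this — solving exactly, f² + N·c·f − N·c·H = 0 ⇒ f = (−N·c + √((N·c)² + 4·N·c·H))/2 = (−0.0994 + √119678)/2 ≈ 172.92 mm, so f ≈ 173 mm.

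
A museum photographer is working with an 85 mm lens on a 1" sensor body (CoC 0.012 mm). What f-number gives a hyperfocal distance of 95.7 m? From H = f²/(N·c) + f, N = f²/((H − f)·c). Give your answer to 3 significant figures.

Rearrange H = f²/(N·c) + f for N: N = f² / ((H − f)·c).
N = 85² / ((95700 − 85) × 0.012) = 7225 / 1147 ≈ 6.30.

f/6.30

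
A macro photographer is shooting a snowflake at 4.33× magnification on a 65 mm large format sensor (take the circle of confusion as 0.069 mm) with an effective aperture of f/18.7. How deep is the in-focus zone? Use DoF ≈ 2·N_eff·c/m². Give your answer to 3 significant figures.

At magnification m, DoF ≈ 2·N_eff·c/m² = 2 × 18.7 × 0.069 / 4.33² = 2.581 / 18.75 ≈ 0.138 mm.

0.138 mm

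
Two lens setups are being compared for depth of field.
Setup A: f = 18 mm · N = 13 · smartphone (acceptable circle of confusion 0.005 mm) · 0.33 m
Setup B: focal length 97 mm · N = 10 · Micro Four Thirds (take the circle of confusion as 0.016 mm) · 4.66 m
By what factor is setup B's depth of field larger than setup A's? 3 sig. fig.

17.5

Setup A: H = 18²/(13×0.005) + 18 ≈ 5002.6 mm; DoF = Df − Dn = 352.035 − 310.561 ≈ 41.474 mm.
Setup B: H = 97²/(10×0.016) + 97 ≈ 58903.2 mm; DoF = Df − Dn = 5052.00 − 4324.45 ≈ 727.55 mm.
Ratio = 727.55 / 41.474 ≈ 17.5.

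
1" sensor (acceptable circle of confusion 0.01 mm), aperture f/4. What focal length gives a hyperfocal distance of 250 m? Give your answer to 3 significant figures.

From H = f²/(N·c) + f, with f ≪ H: f ≈ √(H·N·c) = √(250000 × 4 × 0.01) = √10000 ≈ 100.0 mm.
The +f correction barely moves this — solving exactly, f² + N·c·f − N·c·H = 0 ⇒ f = (−N·c + √((N·c)² + 4·N·c·H))/2 = (−0.04 + √40000)/2 ≈ 99.980 mm, so f ≈ 100 mm.

100 mm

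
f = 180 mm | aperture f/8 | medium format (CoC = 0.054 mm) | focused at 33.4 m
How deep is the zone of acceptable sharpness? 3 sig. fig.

Hyperfocal distance H = f²/(N·c) + f = 180²/(8 × 0.054) + 180 = 32400/0.432 + 180 ≈ 75180.0 mm ≈ 75.18 m.
Near limit Dn = s·(H − f)/(H + s − 2f) = 33400 × (75180.0 − 180) / (75180.0 + 33400 − 2 × 180) = 33400 × 75000.0 / 108220.0 ≈ 23147 mm.
Far limit Df = s·(H − f)/(H − s) = 33400 × (75180.0 − 180) / (75180.0 − 33400) = 33400 × 75000.0 / 41780.0 ≈ 59957 mm.
Depth of field = Df − Dn = 59957 − 23147 ≈ 36810 mm ≈ 36.8 m.

36.8 m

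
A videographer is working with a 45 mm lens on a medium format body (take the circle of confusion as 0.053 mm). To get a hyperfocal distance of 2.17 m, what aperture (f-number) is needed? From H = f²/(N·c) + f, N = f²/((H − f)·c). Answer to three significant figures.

f/18

Rearrange H = f²/(N·c) + f for N: N = f² / ((H − f)·c).
N = 45² / ((2170 − 45) × 0.053) = 2025 / 112.6 ≈ 18.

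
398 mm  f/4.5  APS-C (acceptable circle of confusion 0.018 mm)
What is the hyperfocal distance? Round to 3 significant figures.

Hyperfocal distance H = f²/(N·c) + f = 398²/(4.5 × 0.018) + 398 = 158404/0.081 + 398 ≈ 1956002.9 mm ≈ 1960 m.

1960 m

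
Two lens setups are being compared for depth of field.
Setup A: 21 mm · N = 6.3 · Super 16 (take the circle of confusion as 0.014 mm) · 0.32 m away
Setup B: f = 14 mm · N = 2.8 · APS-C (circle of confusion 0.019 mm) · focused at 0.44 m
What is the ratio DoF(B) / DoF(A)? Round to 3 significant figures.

2.69

Setup A: H = 21²/(6.3×0.014) + 21 ≈ 5021.0 mm; DoF = Df − Dn = 340.353 − 301.944 ≈ 38.409 mm.
Setup B: H = 14²/(2.8×0.019) + 14 ≈ 3698.2 mm; DoF = Df − Dn = 497.53 − 394.40 ≈ 103.13 mm.
Ratio = 103.13 / 38.409 ≈ 2.69.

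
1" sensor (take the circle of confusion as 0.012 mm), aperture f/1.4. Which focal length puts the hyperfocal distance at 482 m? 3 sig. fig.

From H = f²/(N·c) + f, with f ≪ H: f ≈ √(H·N·c) = √(482000 × 1.4 × 0.012) = √8097.6 ≈ 89.99 mm.
The +f correction barely moves this — solving exactly, f² + N·c·f − N·c·H = 0 ⇒ f = (−N·c + √((N·c)² + 4·N·c·H))/2 = (−0.0168 + √32390)/2 ≈ 89.978 mm, so f ≈ 90.0 mm.

90.0 mm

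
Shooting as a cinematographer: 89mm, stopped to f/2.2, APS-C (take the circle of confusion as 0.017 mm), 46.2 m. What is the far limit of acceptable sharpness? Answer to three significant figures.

59.1 m

Hyperfocal distance H = f²/(N·c) + f = 89²/(2.2 × 0.017) + 89 = 7921/0.0374 + 89 ≈ 211880.4 mm ≈ 211.9 m.
Far limit Df = s·(H − f)/(H − s) = 46200 × (211880.4 − 89) / (211880.4 − 46200) = 46200 × 211791.4 / 165680.4 ≈ 59058 mm ≈ 59.1 m.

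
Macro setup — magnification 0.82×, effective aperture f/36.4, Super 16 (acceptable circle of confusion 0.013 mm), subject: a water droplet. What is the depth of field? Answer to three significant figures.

At magnification m, DoF ≈ 2·N_eff·c/m² = 2 × 36.4 × 0.013 / 0.82² = 0.9464 / 0.6724 ≈ 1.41 mm.

1.41 mm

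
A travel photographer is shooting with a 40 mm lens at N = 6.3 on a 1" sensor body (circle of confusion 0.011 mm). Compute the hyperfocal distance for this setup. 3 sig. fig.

23.1 m

Hyperfocal distance H = f²/(N·c) + f = 40²/(6.3 × 0.011) + 40 = 1600/0.0693 + 40 ≈ 23128.0 mm ≈ 23.1 m.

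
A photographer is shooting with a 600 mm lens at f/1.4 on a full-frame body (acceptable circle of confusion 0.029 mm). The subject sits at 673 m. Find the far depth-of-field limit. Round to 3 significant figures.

728 m

Hyperfocal distance H = f²/(N·c) + f = 600²/(1.4 × 0.029) + 600 = 360000/0.0406 + 600 ≈ 8867595.1 mm ≈ 8868 m.
Far limit Df = s·(H − f)/(H − s) = 673000 × (8867595.1 − 600) / (8867595.1 − 673000) = 673000 × 8866995.1 / 8194595.1 ≈ 728222 mm ≈ 728 m.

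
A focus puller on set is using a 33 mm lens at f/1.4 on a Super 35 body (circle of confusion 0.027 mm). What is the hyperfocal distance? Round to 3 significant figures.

28.8 m

Hyperfocal distance H = f²/(N·c) + f = 33²/(1.4 × 0.027) + 33 = 1089/0.0378 + 33 ≈ 28842.5 mm ≈ 28.8 m.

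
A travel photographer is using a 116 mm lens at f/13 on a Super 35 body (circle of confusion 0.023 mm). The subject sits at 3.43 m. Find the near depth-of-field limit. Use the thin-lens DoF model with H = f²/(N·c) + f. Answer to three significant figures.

3.19 m

Hyperfocal distance H = f²/(N·c) + f = 116²/(13 × 0.023) + 116 = 13456/0.299 + 116 ≈ 45119.3 mm ≈ 45.12 m.
Near limit Dn = s·(H − f)/(H + s − 2f) = 3430 × (45119.3 − 116) / (45119.3 + 3430 − 2 × 116) = 3430 × 45003.3 / 48317.3 ≈ 3194.7 mm ≈ 3.19 m.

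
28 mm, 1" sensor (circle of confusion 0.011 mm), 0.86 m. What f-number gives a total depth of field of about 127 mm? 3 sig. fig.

f/6.29

Write h = H − f = f²/(N·c). The thin-lens limits are Dn = s·h/(h + (s−f)) and Df = s·h/(h − (s−f)), so DoF = Df − Dn = 2·s·(s−f)·h / (h² − (s−f)²).
That is a quadratic in h: DoF·h² − 2·s·(s−f)·h − DoF·(s−f)² = 0 ⇒ h = (s−f)·(s + √(s² + DoF²)) / DoF = 832 × (860 + √(860² + 127²)) / 127 = 832 × (860 + 869.327) / 127 ≈ 11329 mm.
Then N = f²/(c·h) = 28² / (0.011 × 11329) = 784 / 124.62 ≈ 6.29.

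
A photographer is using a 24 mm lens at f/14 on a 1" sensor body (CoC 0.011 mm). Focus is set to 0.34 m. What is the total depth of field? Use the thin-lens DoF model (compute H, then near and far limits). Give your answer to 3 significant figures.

57.9 mm

Hyperfocal distance H = f²/(N·c) + f = 24²/(14 × 0.011) + 24 = 576/0.154 + 24 ≈ 3764.3 mm ≈ 3.764 m.
Near limit Dn = s·(H − f)/(H + s − 2f) = 340 × (3764.3 − 24) / (3764.3 + 340 − 2 × 24) = 340 × 3740.3 / 4056.3 ≈ 313.513 mm.
Far limit Df = s·(H − f)/(H − s) = 340 × (3764.3 − 24) / (3764.3 − 340) = 340 × 3740.3 / 3424.3 ≈ 371.376 mm.
Depth of field = Df − Dn = 371.376 − 313.513 ≈ 57.863 mm.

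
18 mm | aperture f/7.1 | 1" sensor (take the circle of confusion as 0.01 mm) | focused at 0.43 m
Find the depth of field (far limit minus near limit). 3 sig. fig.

Hyperfocal distance H = f²/(N·c) + f = 18²/(7.1 × 0.01) + 18 = 324/0.071 + 18 ≈ 4581.4 mm ≈ 4.581 m.
Near limit Dn = s·(H − f)/(H + s − 2f) = 430 × (4581.4 − 18) / (4581.4 + 430 − 2 × 18) = 430 × 4563.4 / 4975.4 ≈ 394.393 mm.
Far limit Df = s·(H − f)/(H − s) = 430 × (4581.4 − 18) / (4581.4 − 430) = 430 × 4563.4 / 4151.4 ≈ 472.675 mm.
Depth of field = Df − Dn = 472.675 − 394.393 ≈ 78.282 mm.

78.3 mm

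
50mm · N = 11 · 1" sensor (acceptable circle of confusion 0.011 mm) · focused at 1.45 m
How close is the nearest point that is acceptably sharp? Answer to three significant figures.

Hyperfocal distance H = f²/(N·c) + f = 50²/(11 × 0.011) + 50 = 2500/0.121 + 50 ≈ 20711.2 mm ≈ 20.71 m.
Near limit Dn = s·(H − f)/(H + s − 2f) = 1450 × (20711.2 − 50) / (20711.2 + 1450 − 2 × 50) = 1450 × 20661.2 / 22061.2 ≈ 1358.0 mm ≈ 1.36 m.

1.36 m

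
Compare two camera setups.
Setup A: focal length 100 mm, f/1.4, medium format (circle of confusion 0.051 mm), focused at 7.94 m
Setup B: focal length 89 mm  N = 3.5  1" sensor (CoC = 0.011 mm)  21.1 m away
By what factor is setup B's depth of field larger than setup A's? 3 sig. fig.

4.88

Setup A: H = 100²/(1.4×0.051) + 100 ≈ 140156.0 mm; DoF = Df − Dn = 8410.82 − 7519.10 ≈ 891.72 mm.
Setup B: H = 89²/(3.5×0.011) + 89 ≈ 205829.3 mm; DoF = Df − Dn = 23499.9 − 19144.9 ≈ 4355.0 mm.
Ratio = 4355.0 / 891.72 ≈ 4.88.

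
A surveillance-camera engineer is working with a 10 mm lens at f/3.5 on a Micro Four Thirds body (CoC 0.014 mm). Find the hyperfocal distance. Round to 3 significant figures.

2.05 m

Hyperfocal distance H = f²/(N·c) + f = 10²/(3.5 × 0.014) + 10 = 100/0.049 + 10 ≈ 2050.8 mm ≈ 2.05 m.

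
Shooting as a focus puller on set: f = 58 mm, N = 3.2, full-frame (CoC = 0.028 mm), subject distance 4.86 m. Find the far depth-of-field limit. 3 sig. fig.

Hyperfocal distance H = f²/(N·c) + f = 58²/(3.2 × 0.028) + 58 = 3364/0.0896 + 58 ≈ 37602.6 mm ≈ 37.60 m.
Far limit Df = s·(H − f)/(H − s) = 4860 × (37602.6 − 58) / (37602.6 − 4860) = 4860 × 37544.6 / 32742.6 ≈ 5572.8 mm ≈ 5.57 m.

5.57 m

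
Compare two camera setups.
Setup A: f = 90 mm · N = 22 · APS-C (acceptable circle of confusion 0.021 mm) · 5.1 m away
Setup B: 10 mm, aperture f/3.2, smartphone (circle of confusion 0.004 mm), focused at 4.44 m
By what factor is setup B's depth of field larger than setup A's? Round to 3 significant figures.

Setup A: H = 90²/(22×0.021) + 90 ≈ 17622.5 mm; DoF = Df − Dn = 7140.4 − 3966.5 ≈ 3173.9 mm.
Setup B: H = 10²/(3.2×0.004) + 10 ≈ 7822.5 mm; DoF = Df − Dn = 10255.0 − 2833.4 ≈ 7421.6 mm.
Ratio = 7421.6 / 3173.9 ≈ 2.34.

2.34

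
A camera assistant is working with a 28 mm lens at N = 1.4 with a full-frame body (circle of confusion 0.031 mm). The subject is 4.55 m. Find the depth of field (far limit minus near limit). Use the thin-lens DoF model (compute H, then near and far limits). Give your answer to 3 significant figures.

2.43 m

Hyperfocal distance H = f²/(N·c) + f = 28²/(1.4 × 0.031) + 28 = 784/0.0434 + 28 ≈ 18092.5 mm ≈ 18.09 m.
Near limit Dn = s·(H − f)/(H + s − 2f) = 4550 × (18092.5 − 28) / (18092.5 + 4550 − 2 × 28) = 4550 × 18064.5 / 22586.5 ≈ 3639.1 mm.
Far limit Df = s·(H − f)/(H − s) = 4550 × (18092.5 − 28) / (18092.5 − 4550) = 4550 × 18064.5 / 13542.5 ≈ 6069.3 mm.
Depth of field = Df − Dn = 6069.3 − 3639.1 ≈ 2430.2 mm ≈ 2.43 m.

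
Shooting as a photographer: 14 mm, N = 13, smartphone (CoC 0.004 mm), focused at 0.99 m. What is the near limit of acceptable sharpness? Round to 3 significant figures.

0.786 m

Hyperfocal distance H = f²/(N·c) + f = 14²/(13 × 0.004) + 14 = 196/0.052 + 14 ≈ 3783.2 mm ≈ 3.783 m.
Near limit Dn = s·(H − f)/(H + s − 2f) = 990 × (3783.2 − 14) / (3783.2 + 990 − 2 × 14) = 990 × 3769.2 / 4745.2 ≈ 786.38 mm ≈ 0.786 m.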